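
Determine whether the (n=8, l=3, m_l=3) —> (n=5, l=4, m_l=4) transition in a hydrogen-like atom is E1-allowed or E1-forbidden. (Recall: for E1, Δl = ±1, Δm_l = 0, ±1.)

Δl = 4 − 3 = +1; the E1 rule Δl = ±1 is satisfied.
Δm_l = 4 − (3) = +1. E1 requires Δm_l = 0, ±1: satisfied.
All E1 selection rules are satisfied.

allowed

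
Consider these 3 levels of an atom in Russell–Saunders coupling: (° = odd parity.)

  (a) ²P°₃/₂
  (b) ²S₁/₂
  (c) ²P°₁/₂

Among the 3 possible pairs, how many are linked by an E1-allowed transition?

(a)–(b): allowed.
(a)–(c): forbidden (parity).
(b)–(c): allowed.
Allowed pairs: 2 of 3.

2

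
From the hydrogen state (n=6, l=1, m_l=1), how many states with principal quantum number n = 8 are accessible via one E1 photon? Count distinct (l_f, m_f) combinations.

4

E1 requires Δl = ±1, so l_f ∈ {0, 2}; with 0 ≤ l_f ≤ n_f−1 = 7, the allowed l_f values are {0, 2}.
For l_f = 0: m_f ∈ {m_i−1, m_i, m_i+1} ∩ [−0, 0] = {0} → 1 state.
For l_f = 2: m_f ∈ {m_i−1, m_i, m_i+1} ∩ [−2, 2] = {0, 1, 2} → 3 states.
Total: 4.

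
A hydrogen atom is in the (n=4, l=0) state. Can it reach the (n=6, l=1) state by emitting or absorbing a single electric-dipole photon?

Initial l = 0, final l = 1, so Δl = +1. E1 requires Δl = ±1: ✓.
All E1 selection rules are satisfied.

allowed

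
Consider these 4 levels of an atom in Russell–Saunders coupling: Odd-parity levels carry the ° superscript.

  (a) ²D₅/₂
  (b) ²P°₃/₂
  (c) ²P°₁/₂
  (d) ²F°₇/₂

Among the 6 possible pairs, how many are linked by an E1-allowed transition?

2

(a)–(b): allowed.
(a)–(c): forbidden (ΔJ).
(a)–(d): allowed.
(b)–(c): forbidden (parity).
(b)–(d): forbidden (parity, ΔL, ΔJ).
(c)–(d): forbidden (parity, ΔL, ΔJ).
Allowed pairs: 2 of 6.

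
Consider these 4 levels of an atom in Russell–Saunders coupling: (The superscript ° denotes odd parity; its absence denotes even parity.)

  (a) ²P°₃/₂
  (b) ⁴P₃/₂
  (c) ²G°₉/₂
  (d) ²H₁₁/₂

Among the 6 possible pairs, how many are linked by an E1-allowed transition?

(a)–(b): forbidden (ΔS).
(a)–(c): forbidden (parity, ΔL, ΔJ).
(a)–(d): forbidden (ΔL, ΔJ).
(b)–(c): forbidden (ΔS, ΔL, ΔJ).
(b)–(d): forbidden (parity, ΔS, ΔL, ΔJ).
(c)–(d): allowed.
Allowed pairs: 1 of 6.

1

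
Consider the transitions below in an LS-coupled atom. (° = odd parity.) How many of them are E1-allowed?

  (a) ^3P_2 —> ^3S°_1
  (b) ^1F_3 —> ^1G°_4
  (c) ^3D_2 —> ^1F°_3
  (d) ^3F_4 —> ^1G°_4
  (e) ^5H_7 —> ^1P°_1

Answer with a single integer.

2

(a) allowed
(b) allowed
(c) forbidden (ΔS fails)
(d) forbidden (ΔS fails)
(e) forbidden (ΔS, ΔL, ΔJ fail)
Total allowed: 2 of 5.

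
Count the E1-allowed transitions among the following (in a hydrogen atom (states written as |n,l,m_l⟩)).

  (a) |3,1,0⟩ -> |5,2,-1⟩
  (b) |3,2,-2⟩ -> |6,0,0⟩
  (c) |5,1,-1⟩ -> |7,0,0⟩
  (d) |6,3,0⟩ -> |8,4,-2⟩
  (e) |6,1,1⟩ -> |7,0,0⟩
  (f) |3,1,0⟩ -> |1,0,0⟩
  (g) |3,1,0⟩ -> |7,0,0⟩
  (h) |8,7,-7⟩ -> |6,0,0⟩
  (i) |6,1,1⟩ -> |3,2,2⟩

(a) allowed
(b) forbidden — Δl = -2 (E1 requires Δl = ±1); Δm_l = +2 (E1 requires Δm_l = 0, ±1)
(c) allowed
(d) forbidden — Δm_l = -2 (E1 requires Δm_l = 0, ±1)
(e) allowed
(f) allowed
(g) allowed
(h) forbidden — Δl = -7 (E1 requires Δl = ±1); Δm_l = +7 (E1 requires Δm_l = 0, ±1)
(i) allowed
Total allowed: 6 of 9.

6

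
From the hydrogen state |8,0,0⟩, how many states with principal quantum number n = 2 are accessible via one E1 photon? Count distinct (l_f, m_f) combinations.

E1 requires Δl = ±1, so l_f ∈ {-1, 1}; with 0 ≤ l_f ≤ n_f−1 = 1, the allowed l_f values are {1}.
For l_f = 1: m_f ∈ {m_i−1, m_i, m_i+1} ∩ [−1, 1] = {-1, 0, 1} → 3 states.
Total: 3.

3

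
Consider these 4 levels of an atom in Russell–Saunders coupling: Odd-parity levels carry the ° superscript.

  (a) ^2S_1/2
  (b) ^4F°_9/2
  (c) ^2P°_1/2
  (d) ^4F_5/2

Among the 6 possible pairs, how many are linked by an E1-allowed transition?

1

(a)–(b): forbidden (ΔS, ΔL, ΔJ).
(a)–(c): allowed.
(a)–(d): forbidden (parity, ΔS, ΔL, ΔJ).
(b)–(c): forbidden (parity, ΔS, ΔL, ΔJ).
(b)–(d): forbidden (ΔJ).
(c)–(d): forbidden (ΔS, ΔL, ΔJ).
Allowed pairs: 1 of 6.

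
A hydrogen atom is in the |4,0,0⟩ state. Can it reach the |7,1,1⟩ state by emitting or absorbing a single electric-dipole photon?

allowed

Δl = 1 − 0 = +1; the E1 rule Δl = ±1 is passes.
m_l: 0 → 1 (Δm_l = +1). |Δm_l| ≤ 1 passes.
All E1 selection rules are satisfied.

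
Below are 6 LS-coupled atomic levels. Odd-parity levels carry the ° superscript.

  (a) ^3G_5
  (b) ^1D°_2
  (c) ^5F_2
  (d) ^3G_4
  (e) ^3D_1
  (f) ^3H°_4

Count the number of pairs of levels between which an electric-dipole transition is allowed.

(a)–(b): forbidden (ΔS, ΔL, ΔJ).
(a)–(c): forbidden (parity, ΔS, ΔJ).
(a)–(d): forbidden (parity).
(a)–(e): forbidden (parity, ΔL, ΔJ).
(a)–(f): allowed.
(b)–(c): forbidden (ΔS).
(b)–(d): forbidden (ΔS, ΔL, ΔJ).
(b)–(e): forbidden (ΔS).
(b)–(f): forbidden (parity, ΔS, ΔL, ΔJ).
(c)–(d): forbidden (parity, ΔS, ΔJ).
(c)–(e): forbidden (parity, ΔS).
(c)–(f): forbidden (ΔS, ΔL, ΔJ).
(d)–(e): forbidden (parity, ΔL, ΔJ).
(d)–(f): allowed.
(e)–(f): forbidden (ΔL, ΔJ).
Allowed pairs: 2 of 15.

2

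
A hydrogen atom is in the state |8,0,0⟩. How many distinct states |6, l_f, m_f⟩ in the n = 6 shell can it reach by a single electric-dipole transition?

E1 requires Δl = ±1, so l_f ∈ {-1, 1}; with 0 ≤ l_f ≤ n_f−1 = 5, the allowed l_f values are {1}.
For l_f = 1: m_f ∈ {m_i−1, m_i, m_i+1} ∩ [−1, 1] = {-1, 0, 1} → 3 states.
Total: 3.

3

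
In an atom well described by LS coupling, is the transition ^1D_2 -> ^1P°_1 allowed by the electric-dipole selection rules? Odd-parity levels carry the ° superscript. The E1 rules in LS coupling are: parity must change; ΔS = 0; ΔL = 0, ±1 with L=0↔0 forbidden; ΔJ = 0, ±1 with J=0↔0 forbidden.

allowed

Reading off the term symbols: S 0→0, L 2→1, J 2→1, parity even→odd.
Parity must change: even → odd — passes.
ΔS = 0: S: 0 → 0 — passes.
ΔL = 0, ±1 (not L=0↔0): L: 2 → 1, ΔL = -1 — passes.
ΔJ = 0, ±1 (not J=0↔0): J: 2 → 1, ΔJ = -1 — passes.
All four E1 rules are satisfied.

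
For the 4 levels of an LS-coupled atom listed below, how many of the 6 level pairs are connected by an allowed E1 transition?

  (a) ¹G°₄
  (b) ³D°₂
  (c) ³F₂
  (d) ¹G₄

2

(a)–(b): forbidden (parity, ΔS, ΔL, ΔJ).
(a)–(c): forbidden (ΔS, ΔJ).
(a)–(d): allowed.
(b)–(c): allowed.
(b)–(d): forbidden (ΔS, ΔL, ΔJ).
(c)–(d): forbidden (parity, ΔS, ΔJ).
Allowed pairs: 2 of 6.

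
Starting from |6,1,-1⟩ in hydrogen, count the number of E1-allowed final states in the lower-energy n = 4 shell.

4

E1 requires Δl = ±1, so l_f ∈ {0, 2}; with 0 ≤ l_f ≤ n_f−1 = 3, the allowed l_f values are {0, 2}.
For l_f = 0: m_f ∈ {m_i−1, m_i, m_i+1} ∩ [−0, 0] = {0} → 1 state.
For l_f = 2: m_f ∈ {m_i−1, m_i, m_i+1} ∩ [−2, 2] = {-2, -1, 0} → 3 states.
Total: 4.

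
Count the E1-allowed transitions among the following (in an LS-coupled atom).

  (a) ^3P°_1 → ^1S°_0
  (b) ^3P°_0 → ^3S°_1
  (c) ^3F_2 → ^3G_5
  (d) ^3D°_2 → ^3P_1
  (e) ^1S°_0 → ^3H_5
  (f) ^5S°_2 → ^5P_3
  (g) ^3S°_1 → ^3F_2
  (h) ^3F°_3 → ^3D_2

3

(a) forbidden (parity, ΔS fail)
(b) forbidden (parity fails)
(c) forbidden (parity, ΔJ fail)
(d) allowed
(e) forbidden (ΔS, ΔL, ΔJ fail)
(f) allowed
(g) forbidden (ΔL fails)
(h) allowed
Total allowed: 3 of 8.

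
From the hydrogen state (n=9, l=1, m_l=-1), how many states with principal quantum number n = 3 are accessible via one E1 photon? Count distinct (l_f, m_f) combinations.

E1 requires Δl = ±1, so l_f ∈ {0, 2}; with 0 ≤ l_f ≤ n_f−1 = 2, the allowed l_f values are {0, 2}.
For l_f = 0: m_f ∈ {m_i−1, m_i, m_i+1} ∩ [−0, 0] = {0} → 1 state.
For l_f = 2: m_f ∈ {m_i−1, m_i, m_i+1} ∩ [−2, 2] = {-2, -1, 0} → 3 states.
Total: 4.

4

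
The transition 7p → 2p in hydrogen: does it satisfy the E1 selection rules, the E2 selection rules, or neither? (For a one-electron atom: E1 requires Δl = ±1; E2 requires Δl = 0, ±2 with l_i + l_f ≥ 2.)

E2

Δl = 1 − 1 = +0; l_i + l_f = 2.
E1 (Δl = ±1): not satisfied.
E2 (Δl = 0,±2, l_i+l_f ≥ 2): satisfied.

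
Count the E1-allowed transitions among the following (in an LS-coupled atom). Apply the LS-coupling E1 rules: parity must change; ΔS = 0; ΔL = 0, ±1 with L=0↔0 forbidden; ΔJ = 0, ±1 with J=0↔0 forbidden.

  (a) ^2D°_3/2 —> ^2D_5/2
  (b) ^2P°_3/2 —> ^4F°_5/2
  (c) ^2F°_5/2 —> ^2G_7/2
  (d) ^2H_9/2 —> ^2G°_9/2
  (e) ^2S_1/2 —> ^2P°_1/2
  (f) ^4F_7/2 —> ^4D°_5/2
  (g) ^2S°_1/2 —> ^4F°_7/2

(a) allowed
(b) forbidden (parity, ΔS, ΔL fail)
(c) allowed
(d) allowed
(e) allowed
(f) allowed
(g) forbidden (parity, ΔS, ΔL, ΔJ fail)
Total allowed: 5 of 7.

5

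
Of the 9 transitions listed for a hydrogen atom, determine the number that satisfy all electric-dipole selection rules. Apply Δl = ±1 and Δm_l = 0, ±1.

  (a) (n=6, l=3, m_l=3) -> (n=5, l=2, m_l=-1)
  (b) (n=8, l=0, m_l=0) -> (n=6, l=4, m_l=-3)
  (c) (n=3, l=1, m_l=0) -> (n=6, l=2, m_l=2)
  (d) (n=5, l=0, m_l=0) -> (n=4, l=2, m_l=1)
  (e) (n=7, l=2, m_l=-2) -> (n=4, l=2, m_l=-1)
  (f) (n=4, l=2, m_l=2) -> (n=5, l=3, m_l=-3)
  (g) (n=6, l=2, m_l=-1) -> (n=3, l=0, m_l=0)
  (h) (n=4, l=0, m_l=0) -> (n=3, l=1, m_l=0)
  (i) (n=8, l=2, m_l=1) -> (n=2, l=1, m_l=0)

2

(a) forbidden — Δm_l = -4 (E1 requires Δm_l = 0, ±1)
(b) forbidden — Δl = +4 (E1 requires Δl = ±1); Δm_l = -3 (E1 requires Δm_l = 0, ±1)
(c) forbidden — Δm_l = +2 (E1 requires Δm_l = 0, ±1)
(d) forbidden — Δl = +2 (E1 requires Δl = ±1)
(e) forbidden — Δl = +0 (E1 requires Δl = ±1)
(f) forbidden — Δm_l = -5 (E1 requires Δm_l = 0, ±1)
(g) forbidden — Δl = -2 (E1 requires Δl = ±1)
(h) allowed
(i) allowed
Total allowed: 2 of 9.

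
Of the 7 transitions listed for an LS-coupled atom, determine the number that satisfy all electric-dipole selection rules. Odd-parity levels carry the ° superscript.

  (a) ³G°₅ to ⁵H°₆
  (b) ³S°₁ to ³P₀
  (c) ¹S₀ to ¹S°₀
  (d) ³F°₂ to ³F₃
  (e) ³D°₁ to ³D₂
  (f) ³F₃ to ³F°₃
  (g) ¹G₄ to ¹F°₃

(a) forbidden (parity, ΔS fail)
(b) allowed
(c) forbidden (ΔL, ΔJ fail)
(d) allowed
(e) allowed
(f) allowed
(g) allowed
Total allowed: 5 of 7.

5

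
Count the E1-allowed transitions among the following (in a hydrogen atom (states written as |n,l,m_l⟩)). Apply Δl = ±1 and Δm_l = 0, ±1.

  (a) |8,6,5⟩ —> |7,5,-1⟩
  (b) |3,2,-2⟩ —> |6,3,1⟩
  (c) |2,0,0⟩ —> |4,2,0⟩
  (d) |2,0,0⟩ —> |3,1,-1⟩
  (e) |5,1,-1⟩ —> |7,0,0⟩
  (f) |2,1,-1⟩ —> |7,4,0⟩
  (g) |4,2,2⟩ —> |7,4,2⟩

2

(a) forbidden — Δm_l = -6 (E1 requires Δm_l = 0, ±1)
(b) forbidden — Δm_l = +3 (E1 requires Δm_l = 0, ±1)
(c) forbidden — Δl = +2 (E1 requires Δl = ±1)
(d) allowed
(e) allowed
(f) forbidden — Δl = +3 (E1 requires Δl = ±1)
(g) forbidden — Δl = +2 (E1 requires Δl = ±1)
Total allowed: 2 of 7.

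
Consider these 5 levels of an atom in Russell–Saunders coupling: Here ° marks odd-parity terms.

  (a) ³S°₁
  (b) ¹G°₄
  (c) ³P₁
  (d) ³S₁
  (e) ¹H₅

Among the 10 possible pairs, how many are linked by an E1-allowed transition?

2

(a)–(b): forbidden (parity, ΔS, ΔL, ΔJ).
(a)–(c): allowed.
(a)–(d): forbidden (ΔL).
(a)–(e): forbidden (ΔS, ΔL, ΔJ).
(b)–(c): forbidden (ΔS, ΔL, ΔJ).
(b)–(d): forbidden (ΔS, ΔL, ΔJ).
(b)–(e): allowed.
(c)–(d): forbidden (parity).
(c)–(e): forbidden (parity, ΔS, ΔL, ΔJ).
(d)–(e): forbidden (parity, ΔS, ΔL, ΔJ).
Allowed pairs: 2 of 10.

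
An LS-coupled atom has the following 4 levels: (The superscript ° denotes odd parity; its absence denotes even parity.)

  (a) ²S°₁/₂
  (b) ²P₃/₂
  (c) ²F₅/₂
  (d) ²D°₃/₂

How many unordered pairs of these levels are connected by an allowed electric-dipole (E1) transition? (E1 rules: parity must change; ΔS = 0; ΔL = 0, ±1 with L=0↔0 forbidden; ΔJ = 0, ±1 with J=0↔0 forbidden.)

(a)–(b): allowed.
(a)–(c): forbidden (ΔL, ΔJ).
(a)–(d): forbidden (parity, ΔL).
(b)–(c): forbidden (parity, ΔL).
(b)–(d): allowed.
(c)–(d): allowed.
Allowed pairs: 3 of 6.

3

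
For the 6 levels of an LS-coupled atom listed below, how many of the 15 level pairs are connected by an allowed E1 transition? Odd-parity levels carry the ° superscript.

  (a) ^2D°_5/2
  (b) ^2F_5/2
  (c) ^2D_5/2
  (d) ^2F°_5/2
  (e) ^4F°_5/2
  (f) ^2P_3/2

(a)–(b): allowed.
(a)–(c): allowed.
(a)–(d): forbidden (parity).
(a)–(e): forbidden (parity, ΔS).
(a)–(f): allowed.
(b)–(c): forbidden (parity).
(b)–(d): allowed.
(b)–(e): forbidden (ΔS).
(b)–(f): forbidden (parity, ΔL).
(c)–(d): allowed.
(c)–(e): forbidden (ΔS).
(c)–(f): forbidden (parity).
(d)–(e): forbidden (parity, ΔS).
(d)–(f): forbidden (ΔL).
(e)–(f): forbidden (ΔS, ΔL).
Allowed pairs: 5 of 15.

5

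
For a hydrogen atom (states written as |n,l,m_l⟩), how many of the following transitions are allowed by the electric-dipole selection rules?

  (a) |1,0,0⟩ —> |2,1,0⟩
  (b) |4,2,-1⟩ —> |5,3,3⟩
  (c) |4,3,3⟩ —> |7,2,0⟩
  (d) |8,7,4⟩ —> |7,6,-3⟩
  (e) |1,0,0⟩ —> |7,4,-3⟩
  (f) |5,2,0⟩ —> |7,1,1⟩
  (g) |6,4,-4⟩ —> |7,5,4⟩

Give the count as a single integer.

(a) allowed
(b) forbidden — Δm_l = +4 (E1 requires Δm_l = 0, ±1)
(c) forbidden — Δm_l = -3 (E1 requires Δm_l = 0, ±1)
(d) forbidden — Δm_l = -7 (E1 requires Δm_l = 0, ±1)
(e) forbidden — Δl = +4 (E1 requires Δl = ±1); Δm_l = -3 (E1 requires Δm_l = 0, ±1)
(f) allowed
(g) forbidden — Δm_l = +8 (E1 requires Δm_l = 0, ±1)
Total allowed: 2 of 7.

2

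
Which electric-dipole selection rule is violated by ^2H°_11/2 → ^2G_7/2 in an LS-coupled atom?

the ΔJ = 0, ±1 rule

Parity must change: odd → even — ok.
ΔS = 0: S: 1/2 → 1/2 — ok.
ΔL = 0, ±1 (not L=0↔0): L: 5 → 4, ΔL = -1 — ok.
ΔJ = 0, ±1 (not J=0↔0): J: 11/2 → 7/2, ΔJ = -2 — fails.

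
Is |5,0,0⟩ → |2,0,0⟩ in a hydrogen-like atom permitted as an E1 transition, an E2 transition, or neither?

neither

Δl = 0 − 0 = +0; l_i + l_f = 0.
Δm_l = +0.
E1 (Δl = ±1, |Δm_l| ≤ 1): not satisfied.
E2 (Δl = 0,±2, l_i+l_f ≥ 2, |Δm_l| ≤ 2): not satisfied.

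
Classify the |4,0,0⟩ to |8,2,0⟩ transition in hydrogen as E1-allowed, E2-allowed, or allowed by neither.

E2

Δl = 2 − 0 = +2; l_i + l_f = 2.
Δm_l = +0.
E1 (Δl = ±1, |Δm_l| ≤ 1): not satisfied.
E2 (Δl = 0,±2, l_i+l_f ≥ 2, |Δm_l| ≤ 2): satisfied.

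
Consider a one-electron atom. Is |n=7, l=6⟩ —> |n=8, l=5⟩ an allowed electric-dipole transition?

l: 6 → 5 (Δl = -1). Δl = ±1 passes.
All E1 selection rules are satisfied.

allowed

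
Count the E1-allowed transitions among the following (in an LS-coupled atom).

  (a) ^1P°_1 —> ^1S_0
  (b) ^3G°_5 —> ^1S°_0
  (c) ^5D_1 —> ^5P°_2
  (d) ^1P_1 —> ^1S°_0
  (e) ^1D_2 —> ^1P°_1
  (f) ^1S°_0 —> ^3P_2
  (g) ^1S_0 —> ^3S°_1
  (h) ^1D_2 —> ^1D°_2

5

(a) allowed
(b) forbidden (parity, ΔS, ΔL, ΔJ fail)
(c) allowed
(d) allowed
(e) allowed
(f) forbidden (ΔS, ΔJ fail)
(g) forbidden (ΔS, ΔL fail)
(h) allowed
Total allowed: 5 of 8.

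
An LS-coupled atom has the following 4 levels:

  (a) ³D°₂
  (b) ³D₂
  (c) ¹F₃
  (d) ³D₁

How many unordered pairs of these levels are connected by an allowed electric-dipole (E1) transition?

(a)–(b): allowed.
(a)–(c): forbidden (ΔS).
(a)–(d): allowed.
(b)–(c): forbidden (parity, ΔS).
(b)–(d): forbidden (parity).
(c)–(d): forbidden (parity, ΔS, ΔJ).
Allowed pairs: 2 of 6.

2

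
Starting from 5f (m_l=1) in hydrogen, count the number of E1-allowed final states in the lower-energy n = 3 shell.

E1 requires Δl = ±1, so l_f ∈ {2, 4}; with 0 ≤ l_f ≤ n_f−1 = 2, the allowed l_f values are {2}.
For l_f = 2: m_f ∈ {m_i−1, m_i, m_i+1} ∩ [−2, 2] = {0, 1, 2} → 3 states.
Total: 3.

3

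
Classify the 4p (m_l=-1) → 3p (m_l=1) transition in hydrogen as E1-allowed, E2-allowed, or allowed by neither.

E2

Δl = 1 − 1 = +0; l_i + l_f = 2.
Δm_l = +2.
E1 (Δl = ±1, |Δm_l| ≤ 1): not satisfied.
E2 (Δl = 0,±2, l_i+l_f ≥ 2, |Δm_l| ≤ 2): satisfied.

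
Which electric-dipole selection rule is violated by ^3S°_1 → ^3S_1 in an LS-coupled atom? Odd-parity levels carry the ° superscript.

Initial level: S=1, L=0, J=1, parity odd. Final level: S=1, L=0, J=1, parity even.
ΔL = 0, ±1 (not L=0↔0): L: 0 → 0, ΔL = +0 — fails.
ΔJ = 0, ±1 (not J=0↔0): J: 1 → 1, ΔJ = +0 — ok.
ΔS = 0: S: 1 → 1 — ok.
Parity must change: odd → even — ok.

the L=0 ↔ L=0 exclusion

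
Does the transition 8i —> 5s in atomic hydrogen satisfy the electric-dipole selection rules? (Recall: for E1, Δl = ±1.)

Δl = 0 − 6 = -6; the E1 rule Δl = ±1 is violated.
The transition is electric-dipole forbidden.

forbidden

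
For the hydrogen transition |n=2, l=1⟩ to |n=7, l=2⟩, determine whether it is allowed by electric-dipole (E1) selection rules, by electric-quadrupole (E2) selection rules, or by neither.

Δl = 2 − 1 = +1; l_i + l_f = 3.
E1 (Δl = ±1): satisfied.
E2 (Δl = 0,±2, l_i+l_f ≥ 2): not satisfied.

E1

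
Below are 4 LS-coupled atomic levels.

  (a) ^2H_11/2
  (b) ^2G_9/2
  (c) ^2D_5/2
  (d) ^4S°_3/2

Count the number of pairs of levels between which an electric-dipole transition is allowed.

(a)–(b): forbidden (parity).
(a)–(c): forbidden (parity, ΔL, ΔJ).
(a)–(d): forbidden (ΔS, ΔL, ΔJ).
(b)–(c): forbidden (parity, ΔL, ΔJ).
(b)–(d): forbidden (ΔS, ΔL, ΔJ).
(c)–(d): forbidden (ΔS, ΔL).
Allowed pairs: 0 of 6.

0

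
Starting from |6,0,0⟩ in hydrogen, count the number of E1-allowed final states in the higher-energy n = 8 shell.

E1 requires Δl = ±1, so l_f ∈ {-1, 1}; with 0 ≤ l_f ≤ n_f−1 = 7, the allowed l_f values are {1}.
For l_f = 1: m_f ∈ {m_i−1, m_i, m_i+1} ∩ [−1, 1] = {-1, 0, 1} → 3 states.
Total: 3.

3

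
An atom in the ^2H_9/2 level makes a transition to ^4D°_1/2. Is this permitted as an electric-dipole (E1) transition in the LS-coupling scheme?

forbidden

Reading off the term symbols: S 1/2→3/2, L 5→2, J 9/2→1/2, parity even→odd.
Parity must change: even → odd — satisfied.
ΔJ = 0, ±1 (not J=0↔0): J: 9/2 → 1/2, ΔJ = -4 — violated.
ΔS = 0: S: 1/2 → 3/2 — violated.
ΔL = 0, ±1 (not L=0↔0): L: 5 → 2, ΔL = -3 — violated.
Rule(s) violated: ΔS, ΔL, ΔJ.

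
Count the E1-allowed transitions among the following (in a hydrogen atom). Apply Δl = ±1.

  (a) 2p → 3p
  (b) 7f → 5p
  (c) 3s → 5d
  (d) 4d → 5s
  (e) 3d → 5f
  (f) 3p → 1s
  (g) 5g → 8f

3

(a) forbidden — Δl = +0 (E1 requires Δl = ±1)
(b) forbidden — Δl = -2 (E1 requires Δl = ±1)
(c) forbidden — Δl = +2 (E1 requires Δl = ±1)
(d) forbidden — Δl = -2 (E1 requires Δl = ±1)
(e) allowed
(f) allowed
(g) allowed
Total allowed: 3 of 7.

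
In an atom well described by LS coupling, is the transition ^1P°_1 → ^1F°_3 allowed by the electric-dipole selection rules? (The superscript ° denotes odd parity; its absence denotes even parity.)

forbidden

Parity must change: odd → odd — ✗.
ΔS = 0: S: 0 → 0 — ✓.
ΔL = 0, ±1 (not L=0↔0): L: 1 → 3, ΔL = +2 — ✗.
ΔJ = 0, ±1 (not J=0↔0): J: 1 → 3, ΔJ = +2 — ✗.
Rule(s) violated: parity, ΔL, ΔJ.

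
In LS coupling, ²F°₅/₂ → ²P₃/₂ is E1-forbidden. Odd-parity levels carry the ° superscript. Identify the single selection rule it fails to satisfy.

Reading off the term symbols: S 1/2→1/2, L 3→1, J 5/2→3/2, parity odd→even.
Parity must change: odd → even — ✓.
ΔS = 0: S: 1/2 → 1/2 — ✓.
ΔJ = 0, ±1 (not J=0↔0): J: 5/2 → 3/2, ΔJ = -1 — ✓.
ΔL = 0, ±1 (not L=0↔0): L: 3 → 1, ΔL = -2 — ✗.

the ΔL = 0, ±1 rule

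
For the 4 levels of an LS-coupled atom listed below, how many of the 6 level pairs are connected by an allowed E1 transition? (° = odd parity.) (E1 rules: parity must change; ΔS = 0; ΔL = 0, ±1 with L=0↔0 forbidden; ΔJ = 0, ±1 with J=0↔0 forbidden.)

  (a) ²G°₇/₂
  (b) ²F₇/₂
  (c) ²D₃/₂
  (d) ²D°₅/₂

3

(a)–(b): allowed.
(a)–(c): forbidden (ΔL, ΔJ).
(a)–(d): forbidden (parity, ΔL).
(b)–(c): forbidden (parity, ΔJ).
(b)–(d): allowed.
(c)–(d): allowed.
Allowed pairs: 3 of 6.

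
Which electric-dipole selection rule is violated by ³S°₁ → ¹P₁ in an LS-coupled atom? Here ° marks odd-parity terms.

Reading off the term symbols: S 1→0, L 0→1, J 1→1, parity odd→even.
Parity must change: odd → even — passes.
ΔS = 0: S: 1 → 0 — fails.
ΔL = 0, ±1 (not L=0↔0): L: 0 → 1, ΔL = +1 — passes.
ΔJ = 0, ±1 (not J=0↔0): J: 1 → 1, ΔJ = +0 — passes.

the ΔS = 0 rule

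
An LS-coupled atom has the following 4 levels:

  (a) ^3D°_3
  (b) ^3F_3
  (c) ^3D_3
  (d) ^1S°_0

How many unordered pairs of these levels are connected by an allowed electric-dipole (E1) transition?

2

(a)–(b): allowed.
(a)–(c): allowed.
(a)–(d): forbidden (parity, ΔS, ΔL, ΔJ).
(b)–(c): forbidden (parity).
(b)–(d): forbidden (ΔS, ΔL, ΔJ).
(c)–(d): forbidden (ΔS, ΔL, ΔJ).
Allowed pairs: 2 of 6.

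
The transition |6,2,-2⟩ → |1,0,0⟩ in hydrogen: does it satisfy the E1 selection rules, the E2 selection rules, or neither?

Δl = 0 − 2 = -2; l_i + l_f = 2.
Δm_l = +2.
E1 (Δl = ±1, |Δm_l| ≤ 1): not satisfied.
E2 (Δl = 0,±2, l_i+l_f ≥ 2, |Δm_l| ≤ 2): satisfied.

E2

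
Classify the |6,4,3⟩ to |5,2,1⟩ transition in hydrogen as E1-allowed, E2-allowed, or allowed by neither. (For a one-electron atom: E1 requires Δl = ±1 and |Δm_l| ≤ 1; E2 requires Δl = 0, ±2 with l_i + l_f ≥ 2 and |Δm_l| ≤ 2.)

E2

Δl = 2 − 4 = -2; l_i + l_f = 6.
Δm_l = -2.
E1 (Δl = ±1, |Δm_l| ≤ 1): not satisfied.
E2 (Δl = 0,±2, l_i+l_f ≥ 2, |Δm_l| ≤ 2): satisfied.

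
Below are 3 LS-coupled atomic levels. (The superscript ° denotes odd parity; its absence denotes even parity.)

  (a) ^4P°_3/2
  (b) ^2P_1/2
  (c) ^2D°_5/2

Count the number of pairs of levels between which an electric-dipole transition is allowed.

(a)–(b): forbidden (ΔS).
(a)–(c): forbidden (parity, ΔS).
(b)–(c): forbidden (ΔJ).
Allowed pairs: 0 of 3.

0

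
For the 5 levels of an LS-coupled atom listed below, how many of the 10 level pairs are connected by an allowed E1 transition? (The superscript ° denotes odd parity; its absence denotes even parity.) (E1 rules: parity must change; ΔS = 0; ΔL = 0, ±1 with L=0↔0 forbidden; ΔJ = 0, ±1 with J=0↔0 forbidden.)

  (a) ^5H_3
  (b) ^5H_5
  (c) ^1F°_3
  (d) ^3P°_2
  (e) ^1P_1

(a)–(b): forbidden (parity, ΔJ).
(a)–(c): forbidden (ΔS, ΔL).
(a)–(d): forbidden (ΔS, ΔL).
(a)–(e): forbidden (parity, ΔS, ΔL, ΔJ).
(b)–(c): forbidden (ΔS, ΔL, ΔJ).
(b)–(d): forbidden (ΔS, ΔL, ΔJ).
(b)–(e): forbidden (parity, ΔS, ΔL, ΔJ).
(c)–(d): forbidden (parity, ΔS, ΔL).
(c)–(e): forbidden (ΔL, ΔJ).
(d)–(e): forbidden (ΔS).
Allowed pairs: 0 of 10.

0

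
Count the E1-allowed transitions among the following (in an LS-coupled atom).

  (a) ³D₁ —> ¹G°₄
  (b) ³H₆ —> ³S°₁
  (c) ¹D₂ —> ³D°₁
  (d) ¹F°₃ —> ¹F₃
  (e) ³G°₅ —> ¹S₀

1

(a) forbidden (ΔS, ΔL, ΔJ fail)
(b) forbidden (ΔL, ΔJ fail)
(c) forbidden (ΔS fails)
(d) allowed
(e) forbidden (ΔS, ΔL, ΔJ fail)
Total allowed: 1 of 5.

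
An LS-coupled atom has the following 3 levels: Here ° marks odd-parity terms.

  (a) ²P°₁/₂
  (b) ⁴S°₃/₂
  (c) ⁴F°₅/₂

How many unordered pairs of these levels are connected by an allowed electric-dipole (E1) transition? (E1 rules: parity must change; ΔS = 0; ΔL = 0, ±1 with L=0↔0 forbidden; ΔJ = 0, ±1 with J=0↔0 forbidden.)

0

(a)–(b): forbidden (parity, ΔS).
(a)–(c): forbidden (parity, ΔS, ΔL, ΔJ).
(b)–(c): forbidden (parity, ΔL).
Allowed pairs: 0 of 3.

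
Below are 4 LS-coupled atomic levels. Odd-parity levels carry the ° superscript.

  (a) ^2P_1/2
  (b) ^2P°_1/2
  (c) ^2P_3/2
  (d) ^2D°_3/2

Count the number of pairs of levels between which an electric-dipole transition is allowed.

4

(a)–(b): allowed.
(a)–(c): forbidden (parity).
(a)–(d): allowed.
(b)–(c): allowed.
(b)–(d): forbidden (parity).
(c)–(d): allowed.
Allowed pairs: 4 of 6.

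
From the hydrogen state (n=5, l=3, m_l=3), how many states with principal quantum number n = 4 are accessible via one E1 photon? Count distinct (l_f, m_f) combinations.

E1 requires Δl = ±1, so l_f ∈ {2, 4}; with 0 ≤ l_f ≤ n_f−1 = 3, the allowed l_f values are {2}.
For l_f = 2: m_f ∈ {m_i−1, m_i, m_i+1} ∩ [−2, 2] = {2} → 1 state.
Total: 1.

1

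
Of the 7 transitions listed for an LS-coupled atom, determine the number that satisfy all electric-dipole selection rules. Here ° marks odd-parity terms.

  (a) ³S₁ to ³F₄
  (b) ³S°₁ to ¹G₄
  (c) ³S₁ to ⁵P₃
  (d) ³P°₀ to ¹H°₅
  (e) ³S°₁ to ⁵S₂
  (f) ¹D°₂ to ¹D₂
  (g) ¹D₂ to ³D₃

(a) forbidden (parity, ΔL, ΔJ fail)
(b) forbidden (ΔS, ΔL, ΔJ fail)
(c) forbidden (parity, ΔS, ΔJ fail)
(d) forbidden (parity, ΔS, ΔL, ΔJ fail)
(e) forbidden (ΔS, ΔL fail)
(f) allowed
(g) forbidden (parity, ΔS fail)
Total allowed: 1 of 7.

1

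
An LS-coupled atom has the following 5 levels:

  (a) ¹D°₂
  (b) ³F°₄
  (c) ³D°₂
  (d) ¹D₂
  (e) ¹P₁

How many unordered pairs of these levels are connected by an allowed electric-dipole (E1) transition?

2

(a)–(b): forbidden (parity, ΔS, ΔJ).
(a)–(c): forbidden (parity, ΔS).
(a)–(d): allowed.
(a)–(e): allowed.
(b)–(c): forbidden (parity, ΔJ).
(b)–(d): forbidden (ΔS, ΔJ).
(b)–(e): forbidden (ΔS, ΔL, ΔJ).
(c)–(d): forbidden (ΔS).
(c)–(e): forbidden (ΔS).
(d)–(e): forbidden (parity).
Allowed pairs: 2 of 10.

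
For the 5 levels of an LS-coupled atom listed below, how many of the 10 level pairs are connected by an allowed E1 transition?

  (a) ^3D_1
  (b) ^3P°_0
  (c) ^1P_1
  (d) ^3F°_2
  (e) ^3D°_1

3

(a)–(b): allowed.
(a)–(c): forbidden (parity, ΔS).
(a)–(d): allowed.
(a)–(e): allowed.
(b)–(c): forbidden (ΔS).
(b)–(d): forbidden (parity, ΔL, ΔJ).
(b)–(e): forbidden (parity).
(c)–(d): forbidden (ΔS, ΔL).
(c)–(e): forbidden (ΔS).
(d)–(e): forbidden (parity).
Allowed pairs: 3 of 10.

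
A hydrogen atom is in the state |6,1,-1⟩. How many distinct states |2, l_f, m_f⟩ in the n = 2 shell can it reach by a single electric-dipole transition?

E1 requires Δl = ±1, so l_f ∈ {0, 2}; with 0 ≤ l_f ≤ n_f−1 = 1, the allowed l_f values are {0}.
For l_f = 0: m_f ∈ {m_i−1, m_i, m_i+1} ∩ [−0, 0] = {0} → 1 state.
Total: 1.

1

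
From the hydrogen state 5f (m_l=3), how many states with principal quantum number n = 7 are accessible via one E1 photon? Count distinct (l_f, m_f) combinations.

E1 requires Δl = ±1, so l_f ∈ {2, 4}; with 0 ≤ l_f ≤ n_f−1 = 6, the allowed l_f values are {2, 4}.
For l_f = 2: m_f ∈ {m_i−1, m_i, m_i+1} ∩ [−2, 2] = {2} → 1 state.
For l_f = 4: m_f ∈ {m_i−1, m_i, m_i+1} ∩ [−4, 4] = {2, 3, 4} → 3 states.
Total: 4.

4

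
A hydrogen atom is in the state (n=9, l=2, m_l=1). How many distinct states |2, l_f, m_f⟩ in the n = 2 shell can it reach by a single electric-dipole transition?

E1 requires Δl = ±1, so l_f ∈ {1, 3}; with 0 ≤ l_f ≤ n_f−1 = 1, the allowed l_f values are {1}.
For l_f = 1: m_f ∈ {m_i−1, m_i, m_i+1} ∩ [−1, 1] = {0, 1} → 2 states.
Total: 2.

2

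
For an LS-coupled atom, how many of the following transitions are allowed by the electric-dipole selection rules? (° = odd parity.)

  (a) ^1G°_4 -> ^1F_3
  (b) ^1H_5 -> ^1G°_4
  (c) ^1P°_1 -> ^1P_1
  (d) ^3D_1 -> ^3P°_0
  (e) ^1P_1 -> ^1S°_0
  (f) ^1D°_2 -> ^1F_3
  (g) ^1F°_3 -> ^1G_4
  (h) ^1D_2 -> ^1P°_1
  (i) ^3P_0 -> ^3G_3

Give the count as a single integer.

(a) allowed
(b) allowed
(c) allowed
(d) allowed
(e) allowed
(f) allowed
(g) allowed
(h) allowed
(i) forbidden (parity, ΔL, ΔJ fail)
Total allowed: 8 of 9.

8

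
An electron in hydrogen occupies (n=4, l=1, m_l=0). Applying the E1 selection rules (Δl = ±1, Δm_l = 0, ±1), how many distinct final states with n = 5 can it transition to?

4

E1 requires Δl = ±1, so l_f ∈ {0, 2}; with 0 ≤ l_f ≤ n_f−1 = 4, the allowed l_f values are {0, 2}.
For l_f = 0: m_f ∈ {m_i−1, m_i, m_i+1} ∩ [−0, 0] = {0} → 1 state.
For l_f = 2: m_f ∈ {m_i−1, m_i, m_i+1} ∩ [−2, 2] = {-1, 0, 1} → 3 states.
Total: 4.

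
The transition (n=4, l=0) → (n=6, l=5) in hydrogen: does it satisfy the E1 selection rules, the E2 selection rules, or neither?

Δl = 5 − 0 = +5; l_i + l_f = 5.
E1 (Δl = ±1): not satisfied.
E2 (Δl = 0,±2, l_i+l_f ≥ 2): not satisfied.

neither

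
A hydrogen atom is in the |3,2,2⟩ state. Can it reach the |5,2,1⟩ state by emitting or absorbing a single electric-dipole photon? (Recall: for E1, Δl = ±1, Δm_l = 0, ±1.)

forbidden

Δl = 2 − 2 = +0; the E1 rule Δl = ±1 is ✗.
m_l: 2 → 1 (Δm_l = -1). |Δm_l| ≤ 1 ✓.
The transition is electric-dipole forbidden.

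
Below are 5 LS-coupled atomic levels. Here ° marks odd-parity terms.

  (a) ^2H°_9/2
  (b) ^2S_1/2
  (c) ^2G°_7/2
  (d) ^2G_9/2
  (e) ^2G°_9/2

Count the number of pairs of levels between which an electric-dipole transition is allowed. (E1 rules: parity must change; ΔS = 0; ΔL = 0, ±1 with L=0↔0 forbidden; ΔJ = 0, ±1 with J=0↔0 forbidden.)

3

(a)–(b): forbidden (ΔL, ΔJ).
(a)–(c): forbidden (parity).
(a)–(d): allowed.
(a)–(e): forbidden (parity).
(b)–(c): forbidden (ΔL, ΔJ).
(b)–(d): forbidden (parity, ΔL, ΔJ).
(b)–(e): forbidden (ΔL, ΔJ).
(c)–(d): allowed.
(c)–(e): forbidden (parity).
(d)–(e): allowed.
Allowed pairs: 3 of 10.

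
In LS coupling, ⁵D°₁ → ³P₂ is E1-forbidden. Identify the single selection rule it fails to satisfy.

the ΔS = 0 rule

Initial level: S=2, L=2, J=1, parity odd. Final level: S=1, L=1, J=2, parity even.
Parity must change: odd → even — satisfied.
ΔS = 0: S: 2 → 1 — violated.
ΔL = 0, ±1 (not L=0↔0): L: 2 → 1, ΔL = -1 — satisfied.
ΔJ = 0, ±1 (not J=0↔0): J: 1 → 2, ΔJ = +1 — satisfied.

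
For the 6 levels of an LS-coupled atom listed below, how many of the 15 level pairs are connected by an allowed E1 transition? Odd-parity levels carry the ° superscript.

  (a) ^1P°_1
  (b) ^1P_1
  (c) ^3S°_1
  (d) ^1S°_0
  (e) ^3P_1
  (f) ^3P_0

(a)–(b): allowed.
(a)–(c): forbidden (parity, ΔS).
(a)–(d): forbidden (parity).
(a)–(e): forbidden (ΔS).
(a)–(f): forbidden (ΔS).
(b)–(c): forbidden (ΔS).
(b)–(d): allowed.
(b)–(e): forbidden (parity, ΔS).
(b)–(f): forbidden (parity, ΔS).
(c)–(d): forbidden (parity, ΔS, ΔL).
(c)–(e): allowed.
(c)–(f): allowed.
(d)–(e): forbidden (ΔS).
(d)–(f): forbidden (ΔS, ΔJ).
(e)–(f): forbidden (parity).
Allowed pairs: 4 of 15.

4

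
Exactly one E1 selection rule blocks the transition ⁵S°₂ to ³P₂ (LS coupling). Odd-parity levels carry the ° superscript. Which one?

Parity must change: odd → even — satisfied.
ΔS = 0: S: 2 → 1 — violated.
ΔJ = 0, ±1 (not J=0↔0): J: 2 → 2, ΔJ = +0 — satisfied.
ΔL = 0, ±1 (not L=0↔0): L: 0 → 1, ΔL = +1 — satisfied.

the ΔS = 0 rule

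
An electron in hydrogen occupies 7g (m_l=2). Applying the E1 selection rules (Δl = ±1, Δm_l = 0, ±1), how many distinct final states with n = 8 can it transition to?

6

E1 requires Δl = ±1, so l_f ∈ {3, 5}; with 0 ≤ l_f ≤ n_f−1 = 7, the allowed l_f values are {3, 5}.
For l_f = 3: m_f ∈ {m_i−1, m_i, m_i+1} ∩ [−3, 3] = {1, 2, 3} → 3 states.
For l_f = 5: m_f ∈ {m_i−1, m_i, m_i+1} ∩ [−5, 5] = {1, 2, 3} → 3 states.
Total: 6.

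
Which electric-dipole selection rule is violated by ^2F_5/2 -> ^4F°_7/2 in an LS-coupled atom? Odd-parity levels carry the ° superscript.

Parity must change: even → odd — satisfied.
ΔS = 0: S: 1/2 → 3/2 — violated.
ΔL = 0, ±1 (not L=0↔0): L: 3 → 3, ΔL = +0 — satisfied.
ΔJ = 0, ±1 (not J=0↔0): J: 5/2 → 7/2, ΔJ = +1 — satisfied.

the ΔS = 0 rule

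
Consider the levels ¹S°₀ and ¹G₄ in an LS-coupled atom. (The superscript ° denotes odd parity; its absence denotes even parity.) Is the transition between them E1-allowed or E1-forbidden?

Parity must change: odd → even — passes.
ΔS = 0: S: 0 → 0 — passes.
ΔL = 0, ±1 (not L=0↔0): L: 0 → 4, ΔL = +4 — fails.
ΔJ = 0, ±1 (not J=0↔0): J: 0 → 4, ΔJ = +4 — fails.
Rule(s) violated: ΔL, ΔJ.

forbidden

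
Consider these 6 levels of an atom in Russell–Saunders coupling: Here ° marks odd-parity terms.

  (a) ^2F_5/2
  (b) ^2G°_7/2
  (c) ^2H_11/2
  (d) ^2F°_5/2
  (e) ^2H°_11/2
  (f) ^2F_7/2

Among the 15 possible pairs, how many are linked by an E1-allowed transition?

(a)–(b): allowed.
(a)–(c): forbidden (parity, ΔL, ΔJ).
(a)–(d): allowed.
(a)–(e): forbidden (ΔL, ΔJ).
(a)–(f): forbidden (parity).
(b)–(c): forbidden (ΔJ).
(b)–(d): forbidden (parity).
(b)–(e): forbidden (parity, ΔJ).
(b)–(f): allowed.
(c)–(d): forbidden (ΔL, ΔJ).
(c)–(e): allowed.
(c)–(f): forbidden (parity, ΔL, ΔJ).
(d)–(e): forbidden (parity, ΔL, ΔJ).
(d)–(f): allowed.
(e)–(f): forbidden (ΔL, ΔJ).
Allowed pairs: 5 of 15.

5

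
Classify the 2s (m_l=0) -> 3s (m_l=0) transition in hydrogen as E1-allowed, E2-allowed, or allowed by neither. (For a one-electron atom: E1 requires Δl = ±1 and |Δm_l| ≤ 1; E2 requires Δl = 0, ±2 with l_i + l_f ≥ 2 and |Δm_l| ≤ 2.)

neither

Δl = 0 − 0 = +0; l_i + l_f = 0.
Δm_l = +0.
E1 (Δl = ±1, |Δm_l| ≤ 1): not satisfied.
E2 (Δl = 0,±2, l_i+l_f ≥ 2, |Δm_l| ≤ 2): not satisfied.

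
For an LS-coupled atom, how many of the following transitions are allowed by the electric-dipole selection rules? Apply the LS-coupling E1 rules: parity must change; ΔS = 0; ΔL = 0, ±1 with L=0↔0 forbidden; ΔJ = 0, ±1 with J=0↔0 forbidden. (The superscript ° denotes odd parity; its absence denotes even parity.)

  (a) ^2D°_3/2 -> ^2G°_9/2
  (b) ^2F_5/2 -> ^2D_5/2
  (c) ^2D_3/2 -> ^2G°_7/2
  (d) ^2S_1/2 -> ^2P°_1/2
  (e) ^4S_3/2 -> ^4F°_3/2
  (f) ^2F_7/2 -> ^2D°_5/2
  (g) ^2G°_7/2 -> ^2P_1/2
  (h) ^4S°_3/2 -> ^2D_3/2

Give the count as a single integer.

2

(a) forbidden (parity, ΔL, ΔJ fail)
(b) forbidden (parity fails)
(c) forbidden (ΔL, ΔJ fail)
(d) allowed
(e) forbidden (ΔL fails)
(f) allowed
(g) forbidden (ΔL, ΔJ fail)
(h) forbidden (ΔS, ΔL fail)
Total allowed: 2 of 8.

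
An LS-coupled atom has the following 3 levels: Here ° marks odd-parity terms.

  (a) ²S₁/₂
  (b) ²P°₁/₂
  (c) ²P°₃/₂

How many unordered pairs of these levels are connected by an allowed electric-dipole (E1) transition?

(a)–(b): allowed.
(a)–(c): allowed.
(b)–(c): forbidden (parity).
Allowed pairs: 2 of 3.

2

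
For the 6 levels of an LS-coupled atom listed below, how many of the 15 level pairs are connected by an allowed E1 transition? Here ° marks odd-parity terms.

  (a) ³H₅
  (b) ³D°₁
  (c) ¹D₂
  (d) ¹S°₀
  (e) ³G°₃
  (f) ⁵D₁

(a)–(b): forbidden (ΔL, ΔJ).
(a)–(c): forbidden (parity, ΔS, ΔL, ΔJ).
(a)–(d): forbidden (ΔS, ΔL, ΔJ).
(a)–(e): forbidden (ΔJ).
(a)–(f): forbidden (parity, ΔS, ΔL, ΔJ).
(b)–(c): forbidden (ΔS).
(b)–(d): forbidden (parity, ΔS, ΔL).
(b)–(e): forbidden (parity, ΔL, ΔJ).
(b)–(f): forbidden (ΔS).
(c)–(d): forbidden (ΔL, ΔJ).
(c)–(e): forbidden (ΔS, ΔL).
(c)–(f): forbidden (parity, ΔS).
(d)–(e): forbidden (parity, ΔS, ΔL, ΔJ).
(d)–(f): forbidden (ΔS, ΔL).
(e)–(f): forbidden (ΔS, ΔL, ΔJ).
Allowed pairs: 0 of 15.

0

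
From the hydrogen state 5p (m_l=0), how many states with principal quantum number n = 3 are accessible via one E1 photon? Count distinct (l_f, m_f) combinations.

4

E1 requires Δl = ±1, so l_f ∈ {0, 2}; with 0 ≤ l_f ≤ n_f−1 = 2, the allowed l_f values are {0, 2}.
For l_f = 0: m_f ∈ {m_i−1, m_i, m_i+1} ∩ [−0, 0] = {0} → 1 state.
For l_f = 2: m_f ∈ {m_i−1, m_i, m_i+1} ∩ [−2, 2] = {-1, 0, 1} → 3 states.
Total: 4.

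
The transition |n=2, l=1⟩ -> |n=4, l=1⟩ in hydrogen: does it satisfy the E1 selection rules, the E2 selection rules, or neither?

Δl = 1 − 1 = +0; l_i + l_f = 2.
E1 (Δl = ±1): not satisfied.
E2 (Δl = 0,±2, l_i+l_f ≥ 2): satisfied.

E2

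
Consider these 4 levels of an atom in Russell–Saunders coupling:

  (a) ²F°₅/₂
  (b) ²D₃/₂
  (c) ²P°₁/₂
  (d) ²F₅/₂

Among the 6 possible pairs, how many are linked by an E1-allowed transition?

(a)–(b): allowed.
(a)–(c): forbidden (parity, ΔL, ΔJ).
(a)–(d): allowed.
(b)–(c): allowed.
(b)–(d): forbidden (parity).
(c)–(d): forbidden (ΔL, ΔJ).
Allowed pairs: 3 of 6.

3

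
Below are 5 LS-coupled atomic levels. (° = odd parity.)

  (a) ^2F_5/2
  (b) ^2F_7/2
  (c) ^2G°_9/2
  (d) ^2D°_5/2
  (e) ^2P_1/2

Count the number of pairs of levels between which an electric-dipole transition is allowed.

(a)–(b): forbidden (parity).
(a)–(c): forbidden (ΔJ).
(a)–(d): allowed.
(a)–(e): forbidden (parity, ΔL, ΔJ).
(b)–(c): allowed.
(b)–(d): allowed.
(b)–(e): forbidden (parity, ΔL, ΔJ).
(c)–(d): forbidden (parity, ΔL, ΔJ).
(c)–(e): forbidden (ΔL, ΔJ).
(d)–(e): forbidden (ΔJ).
Allowed pairs: 3 of 10.

3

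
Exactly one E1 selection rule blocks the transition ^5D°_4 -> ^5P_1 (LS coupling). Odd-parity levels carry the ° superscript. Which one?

Parity must change: odd → even — ✓.
ΔS = 0: S: 2 → 2 — ✓.
ΔL = 0, ±1 (not L=0↔0): L: 2 → 1, ΔL = -1 — ✓.
ΔJ = 0, ±1 (not J=0↔0): J: 4 → 1, ΔJ = -3 — ✗.

the ΔJ = 0, ±1 rule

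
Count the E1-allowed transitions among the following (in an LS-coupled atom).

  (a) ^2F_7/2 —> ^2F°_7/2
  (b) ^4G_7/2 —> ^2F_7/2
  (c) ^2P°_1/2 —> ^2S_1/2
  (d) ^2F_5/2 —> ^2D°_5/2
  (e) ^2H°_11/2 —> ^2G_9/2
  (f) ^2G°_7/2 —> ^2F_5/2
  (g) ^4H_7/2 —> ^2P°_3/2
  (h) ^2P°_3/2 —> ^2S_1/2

6

(a) allowed
(b) forbidden (parity, ΔS fail)
(c) allowed
(d) allowed
(e) allowed
(f) allowed
(g) forbidden (ΔS, ΔL, ΔJ fail)
(h) allowed
Total allowed: 6 of 8.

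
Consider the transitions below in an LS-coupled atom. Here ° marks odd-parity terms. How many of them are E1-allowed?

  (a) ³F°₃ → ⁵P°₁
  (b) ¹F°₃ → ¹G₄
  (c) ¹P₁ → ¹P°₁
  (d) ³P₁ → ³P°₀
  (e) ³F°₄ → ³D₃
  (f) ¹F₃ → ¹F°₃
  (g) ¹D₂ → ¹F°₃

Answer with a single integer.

(a) forbidden (parity, ΔS, ΔL, ΔJ fail)
(b) allowed
(c) allowed
(d) allowed
(e) allowed
(f) allowed
(g) allowed
Total allowed: 6 of 7.

6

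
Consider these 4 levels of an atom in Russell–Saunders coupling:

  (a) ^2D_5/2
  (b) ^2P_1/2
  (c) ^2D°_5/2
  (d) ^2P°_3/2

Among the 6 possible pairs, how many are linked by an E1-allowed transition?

3

(a)–(b): forbidden (parity, ΔJ).
(a)–(c): allowed.
(a)–(d): allowed.
(b)–(c): forbidden (ΔJ).
(b)–(d): allowed.
(c)–(d): forbidden (parity).
Allowed pairs: 3 of 6.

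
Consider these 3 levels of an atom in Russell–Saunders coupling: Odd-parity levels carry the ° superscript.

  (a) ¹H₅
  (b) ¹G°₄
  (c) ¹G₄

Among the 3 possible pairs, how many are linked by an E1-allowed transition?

2

(a)–(b): allowed.
(a)–(c): forbidden (parity).
(b)–(c): allowed.
Allowed pairs: 2 of 3.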